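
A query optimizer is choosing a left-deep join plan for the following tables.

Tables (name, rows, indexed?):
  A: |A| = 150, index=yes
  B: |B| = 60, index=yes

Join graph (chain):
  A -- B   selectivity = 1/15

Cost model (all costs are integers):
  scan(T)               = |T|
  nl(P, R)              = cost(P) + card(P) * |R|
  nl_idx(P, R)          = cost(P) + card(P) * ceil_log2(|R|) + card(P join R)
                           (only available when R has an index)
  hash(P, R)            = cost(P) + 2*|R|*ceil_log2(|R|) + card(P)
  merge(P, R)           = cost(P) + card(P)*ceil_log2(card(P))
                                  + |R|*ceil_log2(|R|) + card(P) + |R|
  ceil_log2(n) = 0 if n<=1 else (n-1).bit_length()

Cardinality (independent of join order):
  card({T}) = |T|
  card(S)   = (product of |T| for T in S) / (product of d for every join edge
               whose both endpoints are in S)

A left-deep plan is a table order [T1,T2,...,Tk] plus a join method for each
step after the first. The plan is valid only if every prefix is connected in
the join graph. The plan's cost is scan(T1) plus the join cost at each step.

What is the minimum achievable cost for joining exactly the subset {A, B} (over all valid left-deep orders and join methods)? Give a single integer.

1020

Selinger DP over subsets of {A,B}:
  {A}: scan cost=150, card=150
  {B}: scan cost=60, card=60
  {AB}: card=600; try (B,hash)→1020, (A,nl_idx)→1140, (B,nl_idx)→1650, (A,merge)→1830, (B,merge)→1920, (A,hash)→2520 …(+2); best=1020 via (B,hash)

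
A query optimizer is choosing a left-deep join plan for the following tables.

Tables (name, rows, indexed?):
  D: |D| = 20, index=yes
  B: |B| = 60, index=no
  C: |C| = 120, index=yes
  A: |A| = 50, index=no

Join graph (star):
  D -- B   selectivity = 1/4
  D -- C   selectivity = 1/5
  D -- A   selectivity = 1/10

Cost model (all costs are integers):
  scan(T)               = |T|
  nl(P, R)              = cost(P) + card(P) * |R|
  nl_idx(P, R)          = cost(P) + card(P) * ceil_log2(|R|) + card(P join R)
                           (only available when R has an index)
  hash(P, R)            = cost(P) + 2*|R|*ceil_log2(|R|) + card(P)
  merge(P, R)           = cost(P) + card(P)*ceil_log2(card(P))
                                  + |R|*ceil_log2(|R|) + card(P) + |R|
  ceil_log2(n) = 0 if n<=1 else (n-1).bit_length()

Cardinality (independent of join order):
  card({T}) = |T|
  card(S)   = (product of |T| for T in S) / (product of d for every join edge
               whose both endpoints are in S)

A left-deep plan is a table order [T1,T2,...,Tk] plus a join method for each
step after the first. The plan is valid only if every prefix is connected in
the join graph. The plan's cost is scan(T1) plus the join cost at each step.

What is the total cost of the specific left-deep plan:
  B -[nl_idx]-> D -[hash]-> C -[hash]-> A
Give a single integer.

step 1: scan B: cost=60, card=60
step 2: join D via nl_idx
    card(P join D) = 60*20/(4) = 300
    cost = 60 + 60*5 + 300 = 660
step 3: join C via hash
    card(P join C) = 300*120/(5) = 7200
    cost = 660 + 2*120*7 + 300 = 2640
step 4: join A via hash
    card(P join A) = 7200*50/(10) = 36000
    cost = 2640 + 2*50*6 + 7200 = 10440

10440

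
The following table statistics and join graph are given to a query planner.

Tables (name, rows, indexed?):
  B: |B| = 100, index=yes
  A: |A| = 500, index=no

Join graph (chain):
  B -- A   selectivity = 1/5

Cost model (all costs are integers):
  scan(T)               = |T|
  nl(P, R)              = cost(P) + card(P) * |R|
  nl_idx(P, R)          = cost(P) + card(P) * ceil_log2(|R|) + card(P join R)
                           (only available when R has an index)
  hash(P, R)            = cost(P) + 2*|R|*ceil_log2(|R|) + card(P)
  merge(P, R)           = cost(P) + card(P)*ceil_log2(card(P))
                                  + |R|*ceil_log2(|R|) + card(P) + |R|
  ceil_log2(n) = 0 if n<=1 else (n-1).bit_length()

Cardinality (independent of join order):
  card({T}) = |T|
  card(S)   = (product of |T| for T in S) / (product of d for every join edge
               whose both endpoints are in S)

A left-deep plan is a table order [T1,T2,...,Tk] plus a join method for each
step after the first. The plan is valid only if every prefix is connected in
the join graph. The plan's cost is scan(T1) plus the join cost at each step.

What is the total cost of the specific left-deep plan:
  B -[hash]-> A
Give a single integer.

step 1: scan B: cost=100, card=100
step 2: join A via hash
    card(P join A) = 100*500/(5) = 10000
    cost = 100 + 2*500*9 + 100 = 9200

9200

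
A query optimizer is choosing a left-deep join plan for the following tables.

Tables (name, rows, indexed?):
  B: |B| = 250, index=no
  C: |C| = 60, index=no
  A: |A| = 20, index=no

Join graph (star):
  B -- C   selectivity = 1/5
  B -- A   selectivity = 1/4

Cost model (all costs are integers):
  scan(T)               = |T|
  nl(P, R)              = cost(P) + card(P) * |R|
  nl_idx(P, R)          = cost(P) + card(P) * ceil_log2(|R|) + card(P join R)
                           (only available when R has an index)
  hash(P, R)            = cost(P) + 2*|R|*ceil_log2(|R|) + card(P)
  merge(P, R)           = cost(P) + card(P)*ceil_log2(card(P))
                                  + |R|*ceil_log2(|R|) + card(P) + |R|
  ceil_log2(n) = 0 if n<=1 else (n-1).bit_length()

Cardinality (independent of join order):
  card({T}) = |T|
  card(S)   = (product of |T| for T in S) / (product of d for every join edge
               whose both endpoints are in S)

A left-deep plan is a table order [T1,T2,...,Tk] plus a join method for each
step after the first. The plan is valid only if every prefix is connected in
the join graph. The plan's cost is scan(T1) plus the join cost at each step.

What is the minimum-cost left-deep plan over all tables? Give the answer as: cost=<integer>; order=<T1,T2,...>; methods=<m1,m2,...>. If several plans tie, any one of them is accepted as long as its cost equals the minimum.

cost=2670; order=B,A,C; methods=hash,hash

Selinger DP (subsets sized 1..n):
  {B}: scan cost=250, card=250
  {C}: scan cost=60, card=60
  {A}: scan cost=20, card=20
  {BC}: card=3000; try (C,hash)→1220, (B,merge)→2730, (C,merge)→2920, (B,hash)→4120, (B,nl)→15060, (C,nl)→15250; best=1220 via (C,hash)
  {AB}: card=1250; try (A,hash)→700, (B,merge)→2390, (A,merge)→2620, (B,hash)→4040, (B,nl)→5020, (A,nl)→5250; best=700 via (A,hash)
  {ABC}: card=15000; try (C,hash)→2670, (A,hash)→4420, (C,merge)→16120, (A,merge)→40340, (A,nl)→61220, (C,nl)→75700; best=2670 via (C,hash)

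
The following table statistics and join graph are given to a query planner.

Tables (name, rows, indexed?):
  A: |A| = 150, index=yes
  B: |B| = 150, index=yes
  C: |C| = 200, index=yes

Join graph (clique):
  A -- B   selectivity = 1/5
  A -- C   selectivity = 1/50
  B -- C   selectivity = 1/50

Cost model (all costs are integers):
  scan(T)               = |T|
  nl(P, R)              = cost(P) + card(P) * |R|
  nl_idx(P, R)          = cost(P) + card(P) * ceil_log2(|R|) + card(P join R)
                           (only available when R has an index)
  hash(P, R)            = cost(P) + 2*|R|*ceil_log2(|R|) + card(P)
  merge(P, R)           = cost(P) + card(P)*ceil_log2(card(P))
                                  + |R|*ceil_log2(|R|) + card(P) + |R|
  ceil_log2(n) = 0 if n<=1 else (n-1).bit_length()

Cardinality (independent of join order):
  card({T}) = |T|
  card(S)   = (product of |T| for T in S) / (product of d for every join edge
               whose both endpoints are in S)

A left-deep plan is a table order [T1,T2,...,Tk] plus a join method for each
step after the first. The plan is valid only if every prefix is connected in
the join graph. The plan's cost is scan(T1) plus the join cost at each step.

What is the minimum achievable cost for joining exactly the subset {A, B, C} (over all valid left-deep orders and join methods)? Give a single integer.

4950

Selinger DP over subsets of {A,B,C}:
  {A}: scan cost=150, card=150
  {B}: scan cost=150, card=150
  {C}: scan cost=200, card=200
  {AB}: card=4500; try (B,hash)→2700, (A,hash)→2700, (B,merge)→2850, (A,merge)→2850, (B,nl_idx)→5850, (A,nl_idx)→5850 …(+2); best=2700 via (B,hash)
  {AC}: card=600; try (C,nl_idx)→1950, (A,nl_idx)→2400, (A,hash)→2800, (C,merge)→3300, (A,merge)→3350, (C,hash)→3500 …(+2); best=1950 via (C,nl_idx)
  {BC}: card=600; try (C,nl_idx)→1950, (B,nl_idx)→2400, (B,hash)→2800, (C,merge)→3300, (B,merge)→3350, (C,hash)→3500 …(+2); best=1950 via (C,nl_idx)
  {ABC}: card=360; try (B,hash)→4950, (A,hash)→4950, (B,nl_idx)→7110, (A,nl_idx)→7110, (B,merge)→9900, (A,merge)→9900 …(+6); best=4950 via (B,hash)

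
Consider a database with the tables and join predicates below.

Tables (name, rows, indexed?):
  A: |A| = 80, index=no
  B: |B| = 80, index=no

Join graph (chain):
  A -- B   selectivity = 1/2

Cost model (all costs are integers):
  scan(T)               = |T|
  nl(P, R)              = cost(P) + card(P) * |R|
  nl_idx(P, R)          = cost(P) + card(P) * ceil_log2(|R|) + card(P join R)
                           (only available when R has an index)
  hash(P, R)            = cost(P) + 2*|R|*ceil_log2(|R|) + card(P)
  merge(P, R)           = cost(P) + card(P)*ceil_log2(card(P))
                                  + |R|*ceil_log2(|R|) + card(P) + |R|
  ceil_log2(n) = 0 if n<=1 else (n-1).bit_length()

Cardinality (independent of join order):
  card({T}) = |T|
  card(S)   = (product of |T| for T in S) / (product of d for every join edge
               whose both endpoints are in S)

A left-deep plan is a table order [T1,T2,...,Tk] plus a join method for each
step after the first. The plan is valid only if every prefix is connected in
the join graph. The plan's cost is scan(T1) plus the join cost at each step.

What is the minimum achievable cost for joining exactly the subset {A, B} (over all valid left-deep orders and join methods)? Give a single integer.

Selinger DP over subsets of {A,B}:
  {A}: scan cost=80, card=80
  {B}: scan cost=80, card=80
  {AB}: card=3200; try (B,hash)→1280, (A,hash)→1280, (B,merge)→1360, (A,merge)→1360, (B,nl)→6480, (A,nl)→6480; best=1280 via (B,hash)

1280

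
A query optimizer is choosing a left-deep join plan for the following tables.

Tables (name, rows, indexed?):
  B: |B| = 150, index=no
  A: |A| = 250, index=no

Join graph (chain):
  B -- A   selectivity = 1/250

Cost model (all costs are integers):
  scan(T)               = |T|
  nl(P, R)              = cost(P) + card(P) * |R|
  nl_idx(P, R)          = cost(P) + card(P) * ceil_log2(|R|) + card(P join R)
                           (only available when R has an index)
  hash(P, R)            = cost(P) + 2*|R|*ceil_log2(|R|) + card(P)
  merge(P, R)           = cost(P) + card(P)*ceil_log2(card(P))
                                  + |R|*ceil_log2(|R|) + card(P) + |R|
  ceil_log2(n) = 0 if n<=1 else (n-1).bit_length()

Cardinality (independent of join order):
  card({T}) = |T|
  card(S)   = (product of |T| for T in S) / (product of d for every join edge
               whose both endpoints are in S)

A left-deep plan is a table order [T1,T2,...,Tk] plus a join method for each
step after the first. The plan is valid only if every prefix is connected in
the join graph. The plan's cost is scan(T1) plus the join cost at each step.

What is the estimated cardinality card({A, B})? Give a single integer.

Tables in S: A(250), B(150)
Edges inside S: B-A(d=250)
numerator = 250 * 150 = 37500
denominator = 250 = 250
card(S) = 37500 / 250 = 150

150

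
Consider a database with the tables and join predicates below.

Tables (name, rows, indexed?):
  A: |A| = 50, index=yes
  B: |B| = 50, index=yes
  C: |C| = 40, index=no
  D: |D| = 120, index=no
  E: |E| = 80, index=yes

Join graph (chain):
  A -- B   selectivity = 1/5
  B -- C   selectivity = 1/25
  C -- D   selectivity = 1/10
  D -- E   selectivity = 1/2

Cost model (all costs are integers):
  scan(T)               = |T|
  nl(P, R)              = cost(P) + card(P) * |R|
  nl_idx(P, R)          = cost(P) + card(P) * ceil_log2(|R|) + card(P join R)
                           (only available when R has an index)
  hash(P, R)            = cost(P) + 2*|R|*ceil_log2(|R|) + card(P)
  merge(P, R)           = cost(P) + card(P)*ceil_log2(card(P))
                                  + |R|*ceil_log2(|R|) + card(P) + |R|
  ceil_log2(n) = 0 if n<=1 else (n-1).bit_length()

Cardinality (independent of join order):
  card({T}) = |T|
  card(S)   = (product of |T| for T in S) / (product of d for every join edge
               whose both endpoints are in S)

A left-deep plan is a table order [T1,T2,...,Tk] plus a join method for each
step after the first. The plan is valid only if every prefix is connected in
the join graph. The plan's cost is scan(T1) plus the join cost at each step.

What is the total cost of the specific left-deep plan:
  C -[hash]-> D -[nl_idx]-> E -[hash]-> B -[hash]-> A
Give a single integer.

step 1: scan C: cost=40, card=40
step 2: join D via hash
    card(P join D) = 40*120/(10) = 480
    cost = 40 + 2*120*7 + 40 = 1760
step 3: join E via nl_idx
    card(P join E) = 480*80/(2) = 19200
    cost = 1760 + 480*7 + 19200 = 24320
step 4: join B via hash
    card(P join B) = 19200*50/(25) = 38400
    cost = 24320 + 2*50*6 + 19200 = 44120
step 5: join A via hash
    card(P join A) = 38400*50/(5) = 384000
    cost = 44120 + 2*50*6 + 38400 = 83120

83120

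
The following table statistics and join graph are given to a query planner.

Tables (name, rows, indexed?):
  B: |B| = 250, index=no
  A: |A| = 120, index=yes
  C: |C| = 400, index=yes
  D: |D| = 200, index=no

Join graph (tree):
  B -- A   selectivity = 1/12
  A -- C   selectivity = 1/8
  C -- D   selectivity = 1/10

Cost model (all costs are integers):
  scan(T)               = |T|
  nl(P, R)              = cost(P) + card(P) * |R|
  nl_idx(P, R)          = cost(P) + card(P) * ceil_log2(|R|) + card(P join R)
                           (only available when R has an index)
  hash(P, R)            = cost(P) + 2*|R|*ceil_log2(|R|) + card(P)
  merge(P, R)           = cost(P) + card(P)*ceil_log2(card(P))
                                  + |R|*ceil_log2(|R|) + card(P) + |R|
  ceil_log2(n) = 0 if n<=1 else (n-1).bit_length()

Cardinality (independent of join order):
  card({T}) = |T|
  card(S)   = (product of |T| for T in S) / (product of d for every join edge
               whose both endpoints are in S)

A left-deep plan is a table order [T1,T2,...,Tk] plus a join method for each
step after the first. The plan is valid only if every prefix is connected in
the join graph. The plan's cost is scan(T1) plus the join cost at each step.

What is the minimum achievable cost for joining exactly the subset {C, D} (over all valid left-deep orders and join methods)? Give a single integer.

Selinger DP over subsets of {C,D}:
  {C}: scan cost=400, card=400
  {D}: scan cost=200, card=200
  {CD}: card=8000; try (D,hash)→4000, (C,merge)→6000, (D,merge)→6200, (C,hash)→7600, (C,nl_idx)→10000, (C,nl)→80200 …(+1); best=4000 via (D,hash)

4000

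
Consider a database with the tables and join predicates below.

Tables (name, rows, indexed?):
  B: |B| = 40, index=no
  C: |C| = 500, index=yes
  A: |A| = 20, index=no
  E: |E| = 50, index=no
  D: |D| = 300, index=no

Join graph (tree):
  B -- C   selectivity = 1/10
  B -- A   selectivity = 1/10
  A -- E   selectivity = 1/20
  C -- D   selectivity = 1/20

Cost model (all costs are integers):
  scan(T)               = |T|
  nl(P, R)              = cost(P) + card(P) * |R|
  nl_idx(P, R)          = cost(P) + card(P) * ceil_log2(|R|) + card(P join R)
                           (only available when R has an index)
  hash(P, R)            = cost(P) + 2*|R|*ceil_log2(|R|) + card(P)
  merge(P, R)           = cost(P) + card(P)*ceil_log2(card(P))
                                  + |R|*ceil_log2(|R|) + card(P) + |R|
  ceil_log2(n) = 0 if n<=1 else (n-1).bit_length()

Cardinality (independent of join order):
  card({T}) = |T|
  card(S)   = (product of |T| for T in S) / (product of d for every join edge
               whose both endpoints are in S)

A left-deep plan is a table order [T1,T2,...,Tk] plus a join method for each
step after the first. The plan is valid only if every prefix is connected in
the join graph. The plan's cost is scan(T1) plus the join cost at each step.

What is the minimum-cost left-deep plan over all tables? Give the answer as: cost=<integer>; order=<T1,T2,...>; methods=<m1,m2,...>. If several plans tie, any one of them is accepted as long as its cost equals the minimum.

Selinger DP (subsets sized 1..n):
  {B}: scan cost=40, card=40
  {C}: scan cost=500, card=500
  {A}: scan cost=20, card=20
  {E}: scan cost=50, card=50
  {D}: scan cost=300, card=300
  {BC}: card=2000; try (B,hash)→1480, (C,nl_idx)→2400, (C,merge)→5320, (B,merge)→5780, (C,hash)→9080, (C,nl)→20040 …(+1); best=1480 via (B,hash)
  {AB}: card=80; try (A,hash)→280, (B,merge)→420, (A,merge)→440, (B,hash)→520, (B,nl)→820, (A,nl)→840; best=280 via (A,hash)
  {CD}: card=7500; try (D,hash)→6400, (C,merge)→8300, (D,merge)→8500, (C,hash)→9600, (C,nl_idx)→10500, (C,nl)→150300 …(+1); best=6400 via (D,hash)
  {AE}: card=50; try (A,hash)→300, (E,merge)→490, (A,merge)→520, (E,hash)→640, (E,nl)→1020, (A,nl)→1050; best=300 via (A,hash)
  {ABC}: card=4000; try (A,hash)→3680, (C,nl_idx)→5000, (C,merge)→5920, (C,hash)→9360, (A,merge)→25600, (C,nl)→40280 …(+1); best=3680 via (A,hash)
  {BCD}: card=30000; try (D,hash)→8880, (B,hash)→14380, (D,merge)→28480, (B,merge)→111680, (B,nl)→306400, (D,nl)→601480; best=8880 via (D,hash)
  {ABE}: card=200; try (B,hash)→830, (B,merge)→930, (E,hash)→960, (E,merge)→1270, (B,nl)→2300, (E,nl)→4280; best=830 via (B,hash)
  {ABCE}: card=10000; try (C,merge)→7630, (E,hash)→8280, (C,hash)→10030, (C,nl_idx)→12630, (E,merge)→56030, (C,nl)→100830 …(+1); best=7630 via (C,merge)
  {ABCD}: card=60000; try (D,hash)→13080, (A,hash)→39080, (D,merge)→58680, (A,merge)→489000, (A,nl)→608880, (D,nl)→1203680; best=13080 via (D,hash)
  {ABCDE}: card=150000; try (D,hash)→23030, (E,hash)→73680, (D,merge)→160630, (E,merge)→1033430, (D,nl)→3007630, (E,nl)→3013080; best=23030 via (D,hash)

cost=23030; order=E,A,B,C,D; methods=hash,hash,merge,hash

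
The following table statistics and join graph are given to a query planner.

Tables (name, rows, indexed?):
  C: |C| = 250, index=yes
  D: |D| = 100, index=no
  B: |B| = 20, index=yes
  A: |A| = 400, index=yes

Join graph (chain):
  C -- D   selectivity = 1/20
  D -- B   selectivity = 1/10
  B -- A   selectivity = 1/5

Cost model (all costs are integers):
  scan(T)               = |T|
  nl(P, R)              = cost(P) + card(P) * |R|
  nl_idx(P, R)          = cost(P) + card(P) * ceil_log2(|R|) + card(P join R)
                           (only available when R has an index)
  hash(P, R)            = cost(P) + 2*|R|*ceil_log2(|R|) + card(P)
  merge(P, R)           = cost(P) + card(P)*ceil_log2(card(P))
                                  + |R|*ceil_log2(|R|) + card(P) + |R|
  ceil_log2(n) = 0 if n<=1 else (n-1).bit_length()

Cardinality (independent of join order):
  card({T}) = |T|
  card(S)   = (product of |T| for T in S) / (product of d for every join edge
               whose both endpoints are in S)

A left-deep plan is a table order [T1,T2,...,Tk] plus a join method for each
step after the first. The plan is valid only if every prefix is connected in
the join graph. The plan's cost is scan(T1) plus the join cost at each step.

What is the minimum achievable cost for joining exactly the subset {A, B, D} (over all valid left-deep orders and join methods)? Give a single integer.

4000

Selinger DP over subsets of {A,B,D}:
  {D}: scan cost=100, card=100
  {B}: scan cost=20, card=20
  {A}: scan cost=400, card=400
  {BD}: card=200; try (B,hash)→400, (B,nl_idx)→800, (D,merge)→940, (B,merge)→1020, (D,hash)→1440, (D,nl)→2020 …(+1); best=400 via (B,hash)
  {AB}: card=1600; try (B,hash)→1000, (A,nl_idx)→1800, (B,nl_idx)→4000, (A,merge)→4140, (B,merge)→4520, (A,hash)→7240 …(+2); best=1000 via (B,hash)
  {ABD}: card=16000; try (D,hash)→4000, (A,merge)→6200, (A,hash)→7800, (A,nl_idx)→18200, (D,merge)→21000, (A,nl)→80400 …(+1); best=4000 via (D,hash)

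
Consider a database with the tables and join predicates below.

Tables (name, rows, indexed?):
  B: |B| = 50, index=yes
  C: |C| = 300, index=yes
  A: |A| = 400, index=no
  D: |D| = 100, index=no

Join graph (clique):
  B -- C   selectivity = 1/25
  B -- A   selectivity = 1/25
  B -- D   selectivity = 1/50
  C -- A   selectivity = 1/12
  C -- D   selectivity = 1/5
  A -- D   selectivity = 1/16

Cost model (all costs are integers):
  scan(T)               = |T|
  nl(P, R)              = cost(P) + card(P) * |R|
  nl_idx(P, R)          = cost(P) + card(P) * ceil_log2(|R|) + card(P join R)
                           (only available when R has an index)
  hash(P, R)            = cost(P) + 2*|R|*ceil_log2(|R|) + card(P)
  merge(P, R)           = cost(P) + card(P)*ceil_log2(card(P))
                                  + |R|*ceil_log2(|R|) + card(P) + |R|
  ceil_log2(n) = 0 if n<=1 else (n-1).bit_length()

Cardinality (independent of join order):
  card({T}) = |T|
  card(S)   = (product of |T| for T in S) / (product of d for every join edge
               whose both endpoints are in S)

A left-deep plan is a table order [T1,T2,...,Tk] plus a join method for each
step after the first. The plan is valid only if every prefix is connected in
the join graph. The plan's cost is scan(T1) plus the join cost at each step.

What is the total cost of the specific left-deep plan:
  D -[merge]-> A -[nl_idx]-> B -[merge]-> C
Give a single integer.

23800

step 1: scan D: cost=100, card=100
step 2: join A via merge
    card(P join A) = 100*400/(16) = 2500
    cost = 100 + 100*7 + 400*9 + 100 + 400 = 4900
step 3: join B via nl_idx
    card(P join B) = 2500*50/(25*50) = 100
    cost = 4900 + 2500*6 + 100 = 20000
step 4: join C via merge
    card(P join C) = 100*300/(25*12*5) = 20
    cost = 20000 + 100*7 + 300*9 + 100 + 300 = 23800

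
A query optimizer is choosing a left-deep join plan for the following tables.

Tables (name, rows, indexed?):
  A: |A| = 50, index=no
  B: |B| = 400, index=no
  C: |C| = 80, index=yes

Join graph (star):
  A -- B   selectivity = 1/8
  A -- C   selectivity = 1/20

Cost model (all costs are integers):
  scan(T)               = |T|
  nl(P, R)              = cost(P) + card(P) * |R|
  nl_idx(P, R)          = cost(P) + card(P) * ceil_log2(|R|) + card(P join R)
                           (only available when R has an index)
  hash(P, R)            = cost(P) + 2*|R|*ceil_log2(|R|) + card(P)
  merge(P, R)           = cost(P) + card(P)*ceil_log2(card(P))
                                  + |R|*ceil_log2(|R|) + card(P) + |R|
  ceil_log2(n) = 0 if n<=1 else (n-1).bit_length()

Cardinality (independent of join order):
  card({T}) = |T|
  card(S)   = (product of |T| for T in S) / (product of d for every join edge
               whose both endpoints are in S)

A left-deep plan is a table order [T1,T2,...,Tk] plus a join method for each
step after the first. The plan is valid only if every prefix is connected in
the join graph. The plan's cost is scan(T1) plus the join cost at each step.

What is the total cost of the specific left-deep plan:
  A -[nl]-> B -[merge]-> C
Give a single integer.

53190

step 1: scan A: cost=50, card=50
step 2: join B via nl
    card(P join B) = 50*400/(8) = 2500
    cost = 50 + 50*400 = 20050
step 3: join C via merge
    card(P join C) = 2500*80/(20) = 10000
    cost = 20050 + 2500*12 + 80*7 + 2500 + 80 = 53190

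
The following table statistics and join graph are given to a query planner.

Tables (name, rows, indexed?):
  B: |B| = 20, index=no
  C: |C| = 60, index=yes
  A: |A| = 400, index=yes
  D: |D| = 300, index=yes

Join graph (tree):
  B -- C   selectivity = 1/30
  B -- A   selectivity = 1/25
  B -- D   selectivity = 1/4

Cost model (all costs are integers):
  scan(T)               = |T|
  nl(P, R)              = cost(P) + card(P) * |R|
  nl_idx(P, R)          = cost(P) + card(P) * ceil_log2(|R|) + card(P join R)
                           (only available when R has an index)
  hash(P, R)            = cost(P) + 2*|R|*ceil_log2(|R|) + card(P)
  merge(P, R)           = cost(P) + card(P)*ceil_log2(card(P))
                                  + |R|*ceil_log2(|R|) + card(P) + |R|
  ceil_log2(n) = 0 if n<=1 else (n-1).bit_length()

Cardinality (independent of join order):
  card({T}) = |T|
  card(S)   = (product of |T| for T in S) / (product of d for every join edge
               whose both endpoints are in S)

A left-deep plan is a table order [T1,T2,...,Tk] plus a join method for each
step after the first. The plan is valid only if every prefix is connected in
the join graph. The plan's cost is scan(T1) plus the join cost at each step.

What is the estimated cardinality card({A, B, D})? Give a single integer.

Tables in S: A(400), B(20), D(300)
Edges inside S: B-A(d=25), B-D(d=4)
numerator = 400 * 20 * 300 = 2400000
denominator = 25 * 4 = 100
card(S) = 2400000 / 100 = 24000

24000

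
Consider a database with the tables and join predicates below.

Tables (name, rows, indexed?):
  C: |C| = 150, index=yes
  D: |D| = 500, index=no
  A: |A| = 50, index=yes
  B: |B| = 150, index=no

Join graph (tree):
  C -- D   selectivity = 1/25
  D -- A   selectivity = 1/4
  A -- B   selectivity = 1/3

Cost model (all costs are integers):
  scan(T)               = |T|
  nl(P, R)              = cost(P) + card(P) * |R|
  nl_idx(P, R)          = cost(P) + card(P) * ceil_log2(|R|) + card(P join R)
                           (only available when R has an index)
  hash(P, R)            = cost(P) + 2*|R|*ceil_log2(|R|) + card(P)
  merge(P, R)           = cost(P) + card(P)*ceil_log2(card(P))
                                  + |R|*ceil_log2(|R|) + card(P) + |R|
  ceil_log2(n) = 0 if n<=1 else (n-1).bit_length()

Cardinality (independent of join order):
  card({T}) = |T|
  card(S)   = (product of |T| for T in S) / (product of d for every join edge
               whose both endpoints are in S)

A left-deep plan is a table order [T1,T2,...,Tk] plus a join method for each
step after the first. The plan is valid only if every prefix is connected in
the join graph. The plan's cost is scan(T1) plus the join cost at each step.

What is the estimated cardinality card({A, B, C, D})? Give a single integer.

1875000

Tables in S: A(50), B(150), C(150), D(500)
Edges inside S: C-D(d=25), D-A(d=4), A-B(d=3)
numerator = 50 * 150 * 150 * 500 = 562500000
denominator = 25 * 4 * 3 = 300
card(S) = 562500000 / 300 = 1875000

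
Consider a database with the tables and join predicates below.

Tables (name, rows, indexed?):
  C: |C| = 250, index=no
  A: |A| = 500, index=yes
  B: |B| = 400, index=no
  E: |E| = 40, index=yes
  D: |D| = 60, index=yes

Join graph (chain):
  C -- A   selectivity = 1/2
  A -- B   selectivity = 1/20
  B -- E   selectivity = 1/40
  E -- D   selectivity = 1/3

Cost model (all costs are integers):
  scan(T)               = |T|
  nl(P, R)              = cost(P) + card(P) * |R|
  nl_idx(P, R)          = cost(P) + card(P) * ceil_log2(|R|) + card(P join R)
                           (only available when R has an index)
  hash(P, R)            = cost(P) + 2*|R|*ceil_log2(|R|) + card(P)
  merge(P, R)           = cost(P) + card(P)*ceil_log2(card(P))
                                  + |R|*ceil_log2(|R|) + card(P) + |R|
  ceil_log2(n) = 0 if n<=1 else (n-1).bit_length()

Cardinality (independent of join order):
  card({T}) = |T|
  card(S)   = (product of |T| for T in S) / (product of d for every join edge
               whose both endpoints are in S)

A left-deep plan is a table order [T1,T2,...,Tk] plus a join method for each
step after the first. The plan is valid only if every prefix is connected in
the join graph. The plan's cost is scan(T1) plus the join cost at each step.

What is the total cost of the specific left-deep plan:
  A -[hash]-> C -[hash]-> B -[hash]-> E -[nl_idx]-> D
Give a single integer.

step 1: scan A: cost=500, card=500
step 2: join C via hash
    card(P join C) = 500*250/(2) = 62500
    cost = 500 + 2*250*8 + 500 = 5000
step 3: join B via hash
    card(P join B) = 62500*400/(20) = 1250000
    cost = 5000 + 2*400*9 + 62500 = 74700
step 4: join E via hash
    card(P join E) = 1250000*40/(40) = 1250000
    cost = 74700 + 2*40*6 + 1250000 = 1325180
step 5: join D via nl_idx
    card(P join D) = 1250000*60/(3) = 25000000
    cost = 1325180 + 1250000*6 + 25000000 = 33825180

33825180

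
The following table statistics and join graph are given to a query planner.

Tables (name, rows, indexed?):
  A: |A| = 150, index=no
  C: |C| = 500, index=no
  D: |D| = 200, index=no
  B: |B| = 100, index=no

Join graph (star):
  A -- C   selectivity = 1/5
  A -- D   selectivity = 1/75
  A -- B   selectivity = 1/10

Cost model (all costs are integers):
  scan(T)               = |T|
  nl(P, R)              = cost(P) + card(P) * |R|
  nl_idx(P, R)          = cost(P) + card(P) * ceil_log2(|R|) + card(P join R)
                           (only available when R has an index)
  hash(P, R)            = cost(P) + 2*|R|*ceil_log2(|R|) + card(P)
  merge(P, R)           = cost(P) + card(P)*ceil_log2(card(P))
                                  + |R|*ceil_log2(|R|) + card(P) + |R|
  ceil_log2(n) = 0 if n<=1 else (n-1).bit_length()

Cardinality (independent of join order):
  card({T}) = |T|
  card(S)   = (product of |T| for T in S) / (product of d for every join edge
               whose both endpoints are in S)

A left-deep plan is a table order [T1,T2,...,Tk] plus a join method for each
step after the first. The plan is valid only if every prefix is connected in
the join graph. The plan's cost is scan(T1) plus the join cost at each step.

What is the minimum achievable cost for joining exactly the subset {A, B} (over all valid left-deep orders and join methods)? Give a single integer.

Selinger DP over subsets of {A,B}:
  {A}: scan cost=150, card=150
  {B}: scan cost=100, card=100
  {AB}: card=1500; try (B,hash)→1700, (A,merge)→2250, (B,merge)→2300, (A,hash)→2600, (A,nl)→15100, (B,nl)→15150; best=1700 via (B,hash)

1700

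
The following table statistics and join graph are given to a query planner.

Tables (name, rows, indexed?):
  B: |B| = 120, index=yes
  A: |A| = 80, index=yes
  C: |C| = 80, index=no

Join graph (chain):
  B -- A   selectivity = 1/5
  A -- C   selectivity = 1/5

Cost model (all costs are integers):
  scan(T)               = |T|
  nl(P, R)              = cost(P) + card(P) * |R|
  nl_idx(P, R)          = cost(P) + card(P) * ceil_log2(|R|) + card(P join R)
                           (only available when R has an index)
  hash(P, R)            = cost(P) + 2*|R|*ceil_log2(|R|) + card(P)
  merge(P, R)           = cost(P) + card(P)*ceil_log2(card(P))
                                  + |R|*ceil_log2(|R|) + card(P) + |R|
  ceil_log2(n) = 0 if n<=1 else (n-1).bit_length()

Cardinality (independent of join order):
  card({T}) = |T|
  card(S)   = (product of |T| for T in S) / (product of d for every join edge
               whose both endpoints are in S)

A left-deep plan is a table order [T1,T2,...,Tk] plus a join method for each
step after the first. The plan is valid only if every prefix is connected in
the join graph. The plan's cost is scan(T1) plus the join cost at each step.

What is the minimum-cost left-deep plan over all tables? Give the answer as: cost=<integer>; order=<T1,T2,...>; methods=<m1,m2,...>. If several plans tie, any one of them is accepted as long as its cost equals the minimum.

cost=4240; order=A,C,B; methods=hash,hash

Selinger DP (subsets sized 1..n):
  {B}: scan cost=120, card=120
  {A}: scan cost=80, card=80
  {C}: scan cost=80, card=80
  {AB}: card=1920; try (A,hash)→1360, (B,merge)→1680, (A,merge)→1720, (B,hash)→1840, (B,nl_idx)→2560, (A,nl_idx)→2880 …(+2); best=1360 via (A,hash)
  {AC}: card=1280; try (C,hash)→1280, (A,hash)→1280, (C,merge)→1360, (A,merge)→1360, (A,nl_idx)→1920, (C,nl)→6480 …(+1); best=1280 via (C,hash)
  {ABC}: card=30720; try (B,hash)→4240, (C,hash)→4400, (B,merge)→17600, (C,merge)→25040, (B,nl_idx)→40960, (B,nl)→154880 …(+1); best=4240 via (B,hash)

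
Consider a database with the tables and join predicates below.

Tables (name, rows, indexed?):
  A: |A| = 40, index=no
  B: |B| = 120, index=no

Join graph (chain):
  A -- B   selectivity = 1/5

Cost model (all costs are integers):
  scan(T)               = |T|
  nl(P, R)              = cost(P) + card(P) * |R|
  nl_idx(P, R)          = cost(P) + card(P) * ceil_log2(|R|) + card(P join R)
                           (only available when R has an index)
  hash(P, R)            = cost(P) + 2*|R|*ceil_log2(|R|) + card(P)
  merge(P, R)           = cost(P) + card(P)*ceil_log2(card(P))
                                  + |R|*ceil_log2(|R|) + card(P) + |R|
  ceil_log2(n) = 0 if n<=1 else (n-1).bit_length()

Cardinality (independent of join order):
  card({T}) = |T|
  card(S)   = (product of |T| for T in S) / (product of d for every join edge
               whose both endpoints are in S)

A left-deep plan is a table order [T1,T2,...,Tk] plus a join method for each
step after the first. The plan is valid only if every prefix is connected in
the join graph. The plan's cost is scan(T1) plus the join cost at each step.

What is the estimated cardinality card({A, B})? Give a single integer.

Tables in S: A(40), B(120)
Edges inside S: A-B(d=5)
numerator = 40 * 120 = 4800
denominator = 5 = 5
card(S) = 4800 / 5 = 960

960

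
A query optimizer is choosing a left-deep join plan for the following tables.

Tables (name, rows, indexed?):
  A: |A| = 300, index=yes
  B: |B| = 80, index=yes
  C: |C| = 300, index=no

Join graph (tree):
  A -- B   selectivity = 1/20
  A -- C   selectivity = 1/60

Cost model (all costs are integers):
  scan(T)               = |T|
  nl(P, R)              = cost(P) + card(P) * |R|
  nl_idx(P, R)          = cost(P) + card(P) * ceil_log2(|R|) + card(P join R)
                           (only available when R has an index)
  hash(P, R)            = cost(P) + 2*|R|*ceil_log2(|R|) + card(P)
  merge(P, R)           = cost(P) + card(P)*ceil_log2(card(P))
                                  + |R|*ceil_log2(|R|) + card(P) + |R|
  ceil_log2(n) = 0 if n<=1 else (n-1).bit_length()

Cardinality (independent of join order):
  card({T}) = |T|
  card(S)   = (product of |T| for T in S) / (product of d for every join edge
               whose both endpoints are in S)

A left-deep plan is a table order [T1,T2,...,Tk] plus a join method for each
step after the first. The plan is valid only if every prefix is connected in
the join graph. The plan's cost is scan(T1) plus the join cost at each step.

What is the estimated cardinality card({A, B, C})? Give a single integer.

6000

Tables in S: A(300), B(80), C(300)
Edges inside S: A-B(d=20), A-C(d=60)
numerator = 300 * 80 * 300 = 7200000
denominator = 20 * 60 = 1200
card(S) = 7200000 / 1200 = 6000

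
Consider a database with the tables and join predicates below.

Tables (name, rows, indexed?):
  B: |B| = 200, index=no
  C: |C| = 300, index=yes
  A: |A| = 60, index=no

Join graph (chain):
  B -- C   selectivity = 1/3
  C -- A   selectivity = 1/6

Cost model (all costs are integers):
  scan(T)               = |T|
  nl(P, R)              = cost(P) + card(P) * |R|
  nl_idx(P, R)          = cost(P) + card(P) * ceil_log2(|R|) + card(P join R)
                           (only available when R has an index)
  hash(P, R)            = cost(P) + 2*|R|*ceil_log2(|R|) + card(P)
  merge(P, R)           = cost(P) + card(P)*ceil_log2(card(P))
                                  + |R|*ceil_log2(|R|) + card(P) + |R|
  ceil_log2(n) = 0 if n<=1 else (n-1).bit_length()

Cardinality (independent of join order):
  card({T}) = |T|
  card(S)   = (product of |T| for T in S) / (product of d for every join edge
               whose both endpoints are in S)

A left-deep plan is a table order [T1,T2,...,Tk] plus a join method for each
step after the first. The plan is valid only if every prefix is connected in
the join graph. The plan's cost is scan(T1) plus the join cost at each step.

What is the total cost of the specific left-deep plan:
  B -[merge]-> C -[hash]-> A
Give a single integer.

25720

step 1: scan B: cost=200, card=200
step 2: join C via merge
    card(P join C) = 200*300/(3) = 20000
    cost = 200 + 200*8 + 300*9 + 200 + 300 = 5000
step 3: join A via hash
    card(P join A) = 20000*60/(6) = 200000
    cost = 5000 + 2*60*6 + 20000 = 25720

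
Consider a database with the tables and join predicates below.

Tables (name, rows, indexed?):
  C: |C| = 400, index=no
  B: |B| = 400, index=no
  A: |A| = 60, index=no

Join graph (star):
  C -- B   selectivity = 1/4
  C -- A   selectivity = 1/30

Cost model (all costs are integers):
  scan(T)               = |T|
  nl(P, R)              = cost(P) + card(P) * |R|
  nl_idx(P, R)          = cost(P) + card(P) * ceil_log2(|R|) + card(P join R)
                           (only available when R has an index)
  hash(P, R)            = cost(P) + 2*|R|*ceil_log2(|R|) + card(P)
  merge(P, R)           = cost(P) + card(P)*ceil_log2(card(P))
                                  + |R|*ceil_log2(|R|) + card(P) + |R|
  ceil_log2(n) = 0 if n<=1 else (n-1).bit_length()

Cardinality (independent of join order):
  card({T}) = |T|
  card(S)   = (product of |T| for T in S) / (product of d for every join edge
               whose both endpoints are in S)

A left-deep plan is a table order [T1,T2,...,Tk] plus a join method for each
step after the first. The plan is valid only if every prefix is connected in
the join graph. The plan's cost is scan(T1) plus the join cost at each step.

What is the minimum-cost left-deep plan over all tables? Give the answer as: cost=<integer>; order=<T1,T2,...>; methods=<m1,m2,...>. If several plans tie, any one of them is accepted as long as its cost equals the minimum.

Selinger DP (subsets sized 1..n):
  {C}: scan cost=400, card=400
  {B}: scan cost=400, card=400
  {A}: scan cost=60, card=60
  {BC}: card=40000; try (C,hash)→8000, (B,hash)→8000, (C,merge)→8400, (B,merge)→8400, (C,nl)→160400, (B,nl)→160400; best=8000 via (C,hash)
  {AC}: card=800; try (A,hash)→1520, (C,merge)→4480, (A,merge)→4820, (C,hash)→7320, (C,nl)→24060, (A,nl)→24400; best=1520 via (A,hash)
  {ABC}: card=80000; try (B,hash)→9520, (B,merge)→14320, (A,hash)→48720, (B,nl)→321520, (A,merge)→688420, (A,nl)→2408000; best=9520 via (B,hash)

cost=9520; order=C,A,B; methods=hash,hash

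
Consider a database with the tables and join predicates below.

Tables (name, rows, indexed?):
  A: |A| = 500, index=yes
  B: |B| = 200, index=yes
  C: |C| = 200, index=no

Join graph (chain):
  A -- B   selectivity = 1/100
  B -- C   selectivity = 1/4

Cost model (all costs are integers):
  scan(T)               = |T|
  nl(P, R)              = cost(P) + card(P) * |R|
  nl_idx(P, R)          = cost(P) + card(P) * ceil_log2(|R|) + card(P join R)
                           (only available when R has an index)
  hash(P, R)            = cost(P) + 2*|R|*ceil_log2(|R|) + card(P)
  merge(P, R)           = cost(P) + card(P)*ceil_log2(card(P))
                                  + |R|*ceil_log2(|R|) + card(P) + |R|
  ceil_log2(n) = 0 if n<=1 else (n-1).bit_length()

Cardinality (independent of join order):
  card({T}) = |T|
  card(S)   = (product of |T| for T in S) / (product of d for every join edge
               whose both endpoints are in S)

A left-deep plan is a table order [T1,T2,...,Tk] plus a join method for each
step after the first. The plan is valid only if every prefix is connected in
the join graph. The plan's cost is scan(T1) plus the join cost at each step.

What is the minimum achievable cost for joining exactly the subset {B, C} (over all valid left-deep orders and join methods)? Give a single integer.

3600

Selinger DP over subsets of {B,C}:
  {B}: scan cost=200, card=200
  {C}: scan cost=200, card=200
  {BC}: card=10000; try (C,hash)→3600, (B,hash)→3600, (C,merge)→3800, (B,merge)→3800, (B,nl_idx)→11800, (C,nl)→40200 …(+1); best=3600 via (C,hash)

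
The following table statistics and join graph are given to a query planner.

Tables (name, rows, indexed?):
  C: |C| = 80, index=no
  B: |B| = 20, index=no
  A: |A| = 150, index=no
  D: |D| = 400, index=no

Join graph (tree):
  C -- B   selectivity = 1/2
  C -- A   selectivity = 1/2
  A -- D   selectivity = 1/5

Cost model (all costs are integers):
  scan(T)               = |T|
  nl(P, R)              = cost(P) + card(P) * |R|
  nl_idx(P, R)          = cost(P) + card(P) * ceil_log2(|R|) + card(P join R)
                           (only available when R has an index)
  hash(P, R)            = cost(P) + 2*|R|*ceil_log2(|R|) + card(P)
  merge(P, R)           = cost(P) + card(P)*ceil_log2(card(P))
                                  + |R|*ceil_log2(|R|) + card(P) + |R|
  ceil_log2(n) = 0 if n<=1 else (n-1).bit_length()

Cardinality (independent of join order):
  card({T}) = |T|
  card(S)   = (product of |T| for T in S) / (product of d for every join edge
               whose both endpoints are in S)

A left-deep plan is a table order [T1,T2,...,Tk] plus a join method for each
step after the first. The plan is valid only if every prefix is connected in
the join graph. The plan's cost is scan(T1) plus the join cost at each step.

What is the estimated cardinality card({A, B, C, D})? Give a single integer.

4800000

Tables in S: A(150), B(20), C(80), D(400)
Edges inside S: C-B(d=2), C-A(d=2), A-D(d=5)
numerator = 150 * 20 * 80 * 400 = 96000000
denominator = 2 * 2 * 5 = 20
card(S) = 96000000 / 20 = 4800000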